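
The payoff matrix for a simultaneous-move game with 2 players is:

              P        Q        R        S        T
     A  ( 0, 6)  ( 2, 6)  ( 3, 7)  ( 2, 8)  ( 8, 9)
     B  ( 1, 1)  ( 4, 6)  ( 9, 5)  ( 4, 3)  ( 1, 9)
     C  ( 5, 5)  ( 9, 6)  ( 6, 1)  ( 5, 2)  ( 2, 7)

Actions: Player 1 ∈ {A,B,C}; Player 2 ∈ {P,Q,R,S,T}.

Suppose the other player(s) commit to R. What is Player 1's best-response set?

u_1(A vs R) = 3
u_1(B vs R) = 9
u_1(C vs R) = 6
max payoff 9 at {B}

P1 best: {B}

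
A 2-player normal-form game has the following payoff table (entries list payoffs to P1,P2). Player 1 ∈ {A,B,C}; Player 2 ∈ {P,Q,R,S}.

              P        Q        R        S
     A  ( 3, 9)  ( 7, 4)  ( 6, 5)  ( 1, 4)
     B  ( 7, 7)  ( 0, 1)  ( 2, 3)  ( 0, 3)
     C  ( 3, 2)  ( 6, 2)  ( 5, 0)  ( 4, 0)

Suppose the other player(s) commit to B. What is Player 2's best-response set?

BR_2 = {P}

u_2(P vs B) = 7
u_2(Q vs B) = 1
u_2(R vs B) = 3
u_2(S vs B) = 3
max payoff 7 at {P}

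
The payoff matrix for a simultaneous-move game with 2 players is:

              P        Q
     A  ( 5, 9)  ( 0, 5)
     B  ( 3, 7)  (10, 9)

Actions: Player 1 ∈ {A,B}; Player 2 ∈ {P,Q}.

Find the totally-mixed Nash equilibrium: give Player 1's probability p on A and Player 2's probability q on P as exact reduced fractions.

(p,q) = (1/3, 5/6)

P1 indiff ⇒ q·5+(1-q)·0 = q·3+(1-q)·10 ⇒ q(2) = (1-q)(10) ⇒ q = 5/6
P2 indiff ⇒ p·9+(1-p)·7 = p·5+(1-p)·9 ⇒ p(4) = (1-p)(2) ⇒ p = 1/3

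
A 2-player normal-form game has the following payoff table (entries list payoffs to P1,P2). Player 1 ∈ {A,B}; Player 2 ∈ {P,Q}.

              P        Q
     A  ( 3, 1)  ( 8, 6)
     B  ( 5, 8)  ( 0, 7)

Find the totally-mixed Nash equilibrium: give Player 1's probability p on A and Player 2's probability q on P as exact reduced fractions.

P1 indiff ⇒ q·3+(1-q)·8 = q·5+(1-q)·0 ⇒ q(-2) = (1-q)(-8) ⇒ q = 4/5
P2 indiff ⇒ p·1+(1-p)·8 = p·6+(1-p)·7 ⇒ p(-5) = (1-p)(-1) ⇒ p = 1/6

(p,q) = (1/6, 4/5)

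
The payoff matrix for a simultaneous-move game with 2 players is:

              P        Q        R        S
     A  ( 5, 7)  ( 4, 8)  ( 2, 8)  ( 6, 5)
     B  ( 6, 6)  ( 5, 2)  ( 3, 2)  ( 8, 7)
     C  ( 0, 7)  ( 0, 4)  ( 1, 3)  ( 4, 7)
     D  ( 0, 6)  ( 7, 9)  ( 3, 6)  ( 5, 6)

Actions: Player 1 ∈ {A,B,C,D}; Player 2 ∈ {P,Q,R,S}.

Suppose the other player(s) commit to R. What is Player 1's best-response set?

BR_1 = {B,D}

u_1(A vs R) = 2
u_1(B vs R) = 3
u_1(C vs R) = 1
u_1(D vs R) = 3
max payoff 3 at {B,D}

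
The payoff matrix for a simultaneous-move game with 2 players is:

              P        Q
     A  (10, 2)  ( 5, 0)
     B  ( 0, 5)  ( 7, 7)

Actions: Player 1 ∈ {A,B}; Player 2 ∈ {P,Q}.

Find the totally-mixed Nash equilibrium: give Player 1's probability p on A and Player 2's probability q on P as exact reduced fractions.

p=1/2, q=1/6

P1 indiff ⇒ q·10+(1-q)·5 = q·0+(1-q)·7 ⇒ q(10) = (1-q)(2) ⇒ q = 1/6
P2 indiff ⇒ p·2+(1-p)·5 = p·0+(1-p)·7 ⇒ p(2) = (1-p)(2) ⇒ p = 1/2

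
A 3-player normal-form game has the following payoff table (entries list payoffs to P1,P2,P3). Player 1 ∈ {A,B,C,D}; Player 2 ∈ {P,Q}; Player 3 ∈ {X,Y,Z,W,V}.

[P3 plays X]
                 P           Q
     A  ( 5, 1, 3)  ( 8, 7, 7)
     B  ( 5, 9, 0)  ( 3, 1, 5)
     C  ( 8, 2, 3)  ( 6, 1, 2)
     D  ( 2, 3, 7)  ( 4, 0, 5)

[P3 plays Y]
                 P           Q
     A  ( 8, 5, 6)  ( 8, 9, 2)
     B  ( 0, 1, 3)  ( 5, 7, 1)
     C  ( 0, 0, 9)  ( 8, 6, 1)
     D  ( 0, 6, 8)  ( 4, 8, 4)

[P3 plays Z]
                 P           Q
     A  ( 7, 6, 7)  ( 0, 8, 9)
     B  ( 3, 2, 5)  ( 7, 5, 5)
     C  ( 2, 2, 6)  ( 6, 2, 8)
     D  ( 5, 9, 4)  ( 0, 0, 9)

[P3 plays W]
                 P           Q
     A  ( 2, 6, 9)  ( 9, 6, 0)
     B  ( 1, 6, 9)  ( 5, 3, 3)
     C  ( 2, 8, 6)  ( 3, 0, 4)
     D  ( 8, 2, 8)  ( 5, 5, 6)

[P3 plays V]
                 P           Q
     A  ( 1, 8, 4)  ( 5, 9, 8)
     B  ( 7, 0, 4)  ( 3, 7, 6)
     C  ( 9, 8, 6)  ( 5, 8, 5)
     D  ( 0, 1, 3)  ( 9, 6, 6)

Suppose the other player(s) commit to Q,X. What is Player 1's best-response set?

P1 best: {A}

u_1(A vs Q,X) = 8
u_1(B vs Q,X) = 3
u_1(C vs Q,X) = 6
u_1(D vs Q,X) = 4
max payoff 8 at {A}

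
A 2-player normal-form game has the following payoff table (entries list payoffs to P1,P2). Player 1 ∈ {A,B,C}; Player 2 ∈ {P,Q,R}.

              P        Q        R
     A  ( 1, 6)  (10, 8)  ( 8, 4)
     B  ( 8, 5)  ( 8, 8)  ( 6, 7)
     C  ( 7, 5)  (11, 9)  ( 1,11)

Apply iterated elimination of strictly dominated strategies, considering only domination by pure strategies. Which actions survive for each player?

Survivors P1:{A,C} P2:{Q,R}

P2 drop P (Q beats it: A:8>6 B:8>5 C:9>5)
P1 drop B (A beats it: Q:10>8 R:8>6)
P1→{A,C} P2→{Q,R}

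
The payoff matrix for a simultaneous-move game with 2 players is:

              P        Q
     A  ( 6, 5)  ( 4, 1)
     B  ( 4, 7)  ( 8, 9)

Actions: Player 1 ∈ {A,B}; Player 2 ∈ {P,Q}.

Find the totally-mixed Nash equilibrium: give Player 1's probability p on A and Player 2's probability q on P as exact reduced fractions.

P1 indiff ⇒ q·6+(1-q)·4 = q·4+(1-q)·8 ⇒ q(2) = (1-q)(4) ⇒ q = 2/3
P2 indiff ⇒ p·5+(1-p)·7 = p·1+(1-p)·9 ⇒ p(4) = (1-p)(2) ⇒ p = 1/3

P1 mixes 1/3 on A; P2 mixes 2/3 on P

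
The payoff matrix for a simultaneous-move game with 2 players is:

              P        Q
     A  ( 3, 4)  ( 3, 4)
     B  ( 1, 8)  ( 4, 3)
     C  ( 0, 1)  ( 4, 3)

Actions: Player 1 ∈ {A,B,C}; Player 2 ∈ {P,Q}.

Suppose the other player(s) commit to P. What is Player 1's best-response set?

P1 best: {A}

u_1(A vs P) = 3
u_1(B vs P) = 1
u_1(C vs P) = 0
max payoff 3 at {A}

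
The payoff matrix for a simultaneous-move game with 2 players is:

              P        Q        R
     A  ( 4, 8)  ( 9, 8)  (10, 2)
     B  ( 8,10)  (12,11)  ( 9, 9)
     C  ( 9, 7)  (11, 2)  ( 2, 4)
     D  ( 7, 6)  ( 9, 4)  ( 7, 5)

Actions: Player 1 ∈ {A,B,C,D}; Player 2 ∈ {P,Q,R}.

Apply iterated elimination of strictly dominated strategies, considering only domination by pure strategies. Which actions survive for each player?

IESDS → P1:{B,C} P2:{P,Q}

P1 drop D (B beats it: P:8>7 Q:12>9 R:9>7)
P2 drop R (P beats it: A:8>2 B:10>9 C:7>4)
P1 drop A (B beats it: P:8>4 Q:12>9)
P1→{B,C} P2→{P,Q}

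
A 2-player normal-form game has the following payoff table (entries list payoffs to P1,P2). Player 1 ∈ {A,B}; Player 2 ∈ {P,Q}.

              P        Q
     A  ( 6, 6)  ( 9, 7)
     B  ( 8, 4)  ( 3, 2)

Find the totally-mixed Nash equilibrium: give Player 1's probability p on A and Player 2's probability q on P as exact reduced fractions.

p=2/3, q=3/4

P1 indiff ⇒ q·6+(1-q)·9 = q·8+(1-q)·3 ⇒ q(-2) = (1-q)(-6) ⇒ q = 3/4
P2 indiff ⇒ p·6+(1-p)·4 = p·7+(1-p)·2 ⇒ p(-1) = (1-p)(-2) ⇒ p = 2/3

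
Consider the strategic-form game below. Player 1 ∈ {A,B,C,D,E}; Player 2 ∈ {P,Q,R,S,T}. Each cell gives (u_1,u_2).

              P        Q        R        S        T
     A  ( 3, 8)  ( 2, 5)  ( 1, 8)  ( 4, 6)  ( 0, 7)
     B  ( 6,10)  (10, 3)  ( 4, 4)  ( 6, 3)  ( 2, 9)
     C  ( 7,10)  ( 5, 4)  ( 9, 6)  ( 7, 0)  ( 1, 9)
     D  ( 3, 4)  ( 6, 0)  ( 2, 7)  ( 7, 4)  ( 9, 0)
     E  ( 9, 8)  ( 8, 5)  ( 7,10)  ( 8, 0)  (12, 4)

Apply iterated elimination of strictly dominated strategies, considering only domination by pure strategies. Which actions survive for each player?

Remaining: P1:{C,E} P2:{P,R}

P1 drop A (B beats it: P:6>3 Q:10>2 R:4>1 S:6>4 T:2>0)
P1 drop D (E beats it: P:9>3 Q:8>6 R:7>2 S:8>7 T:12>9)
P2 drop Q (P beats it: B:10>3 C:10>4 E:8>5)
P1 drop B (E beats it: P:9>6 R:7>4 S:8>6 T:12>2)
P2 drop S (P beats it: C:10>0 E:8>0)
P2 drop T (P beats it: C:10>9 E:8>4)
P1→{C,E} P2→{P,R}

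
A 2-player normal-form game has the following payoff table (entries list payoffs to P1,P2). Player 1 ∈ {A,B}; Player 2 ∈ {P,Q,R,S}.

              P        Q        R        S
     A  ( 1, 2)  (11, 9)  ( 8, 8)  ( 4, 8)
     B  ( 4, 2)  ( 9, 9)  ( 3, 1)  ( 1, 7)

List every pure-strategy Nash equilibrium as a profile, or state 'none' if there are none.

(A,P): not NE [P1→B gives 4>1; P2→Q gives 9>2]
(A,Q): NE
(A,R): not NE [P2→Q gives 9>8]
(A,S): not NE [P2→Q gives 9>8]
(B,P): not NE [P2→Q gives 9>2]
(B,Q): not NE [P1→A gives 11>9]
(B,R): not NE [P1→A gives 8>3; P2→Q gives 9>1]
(B,S): not NE [P1→A gives 4>1; P2→Q gives 9>7]

Nash profiles: (A,Q)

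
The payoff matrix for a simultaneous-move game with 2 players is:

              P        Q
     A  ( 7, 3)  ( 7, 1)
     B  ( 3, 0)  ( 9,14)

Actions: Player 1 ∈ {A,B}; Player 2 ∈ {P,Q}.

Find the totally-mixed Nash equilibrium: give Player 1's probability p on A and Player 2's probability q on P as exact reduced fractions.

(p,q) = (7/8, 1/3)

P1 indiff ⇒ q·7+(1-q)·7 = q·3+(1-q)·9 ⇒ q(4) = (1-q)(2) ⇒ q = 1/3
P2 indiff ⇒ p·3+(1-p)·0 = p·1+(1-p)·14 ⇒ p(2) = (1-p)(14) ⇒ p = 7/8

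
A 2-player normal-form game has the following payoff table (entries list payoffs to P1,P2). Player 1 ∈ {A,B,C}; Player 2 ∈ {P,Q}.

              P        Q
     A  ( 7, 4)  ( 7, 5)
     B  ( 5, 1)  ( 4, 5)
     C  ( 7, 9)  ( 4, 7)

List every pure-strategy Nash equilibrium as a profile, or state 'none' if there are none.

Nash profiles: (A,Q), (C,P)

(A,P): not NE [P2→Q gives 5>4]
(A,Q): NE
(B,P): not NE [P1→C gives 7>5; P2→Q gives 5>1]
(B,Q): not NE [P1→A gives 7>4]
(C,P): NE
(C,Q): not NE [P1→A gives 7>4; P2→P gives 9>7]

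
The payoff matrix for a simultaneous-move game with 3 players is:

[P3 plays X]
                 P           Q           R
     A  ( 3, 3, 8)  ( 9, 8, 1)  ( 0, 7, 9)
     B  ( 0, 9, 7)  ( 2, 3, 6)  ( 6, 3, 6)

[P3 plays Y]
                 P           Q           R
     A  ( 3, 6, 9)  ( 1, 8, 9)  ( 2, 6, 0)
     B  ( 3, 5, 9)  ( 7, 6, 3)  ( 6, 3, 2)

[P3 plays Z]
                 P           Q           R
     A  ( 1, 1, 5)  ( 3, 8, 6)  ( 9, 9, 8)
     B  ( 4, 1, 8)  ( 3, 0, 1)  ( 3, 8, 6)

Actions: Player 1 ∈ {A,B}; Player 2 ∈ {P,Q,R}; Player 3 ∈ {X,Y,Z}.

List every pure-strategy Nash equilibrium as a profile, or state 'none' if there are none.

No pure NE.

(A,P,X): not NE [P2→Q gives 8>3; P3→Y gives 9>8]
(A,P,Y): not NE [P2→Q gives 8>6]
(A,P,Z): not NE [P1→B gives 4>1; P2→R gives 9>1; P3→Y gives 9>5]
(A,Q,X): not NE [P3→Y gives 9>1]
(A,Q,Y): not NE [P1→B gives 7>1]
(A,Q,Z): not NE [P2→R gives 9>8; P3→Y gives 9>6]
(A,R,X): not NE [P1→B gives 6>0; P2→Q gives 8>7]
(A,R,Y): not NE [P1→B gives 6>2; P2→Q gives 8>6; P3→X gives 9>0]
(A,R,Z): not NE [P3→X gives 9>8]
(B,P,X): not NE [P1→A gives 3>0; P3→Y gives 9>7]
(B,P,Y): not NE [P2→Q gives 6>5]
(B,P,Z): not NE [P2→R gives 8>1; P3→Y gives 9>8]
(B,Q,X): not NE [P1→A gives 9>2; P2→P gives 9>3]
(B,Q,Y): not NE [P3→X gives 6>3]
(B,Q,Z): not NE [P2→R gives 8>0; P3→X gives 6>1]
(B,R,X): not NE [P2→P gives 9>3]
(B,R,Y): not NE [P2→Q gives 6>3; P3→Z gives 6>2]
(B,R,Z): not NE [P1→A gives 9>3]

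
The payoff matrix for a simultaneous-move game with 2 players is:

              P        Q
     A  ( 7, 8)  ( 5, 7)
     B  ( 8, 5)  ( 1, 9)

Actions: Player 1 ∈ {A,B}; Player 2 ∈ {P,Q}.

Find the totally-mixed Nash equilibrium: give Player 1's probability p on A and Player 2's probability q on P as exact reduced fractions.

P1 indiff ⇒ q·7+(1-q)·5 = q·8+(1-q)·1 ⇒ q(-1) = (1-q)(-4) ⇒ q = 4/5
P2 indiff ⇒ p·8+(1-p)·5 = p·7+(1-p)·9 ⇒ p(1) = (1-p)(4) ⇒ p = 4/5

(p,q) = (4/5, 4/5)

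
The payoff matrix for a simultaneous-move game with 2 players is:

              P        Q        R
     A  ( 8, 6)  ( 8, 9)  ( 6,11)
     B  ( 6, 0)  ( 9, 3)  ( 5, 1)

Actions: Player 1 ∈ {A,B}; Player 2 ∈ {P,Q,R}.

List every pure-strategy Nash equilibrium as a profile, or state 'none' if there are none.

(A,P): not NE [P2→R gives 11>6]
(A,Q): not NE [P1→B gives 9>8; P2→R gives 11>9]
(A,R): NE
(B,P): not NE [P1→A gives 8>6; P2→Q gives 3>0]
(B,Q): NE
(B,R): not NE [P1→A gives 6>5; P2→Q gives 3>1]

PSNE = {(A,R), (B,Q)}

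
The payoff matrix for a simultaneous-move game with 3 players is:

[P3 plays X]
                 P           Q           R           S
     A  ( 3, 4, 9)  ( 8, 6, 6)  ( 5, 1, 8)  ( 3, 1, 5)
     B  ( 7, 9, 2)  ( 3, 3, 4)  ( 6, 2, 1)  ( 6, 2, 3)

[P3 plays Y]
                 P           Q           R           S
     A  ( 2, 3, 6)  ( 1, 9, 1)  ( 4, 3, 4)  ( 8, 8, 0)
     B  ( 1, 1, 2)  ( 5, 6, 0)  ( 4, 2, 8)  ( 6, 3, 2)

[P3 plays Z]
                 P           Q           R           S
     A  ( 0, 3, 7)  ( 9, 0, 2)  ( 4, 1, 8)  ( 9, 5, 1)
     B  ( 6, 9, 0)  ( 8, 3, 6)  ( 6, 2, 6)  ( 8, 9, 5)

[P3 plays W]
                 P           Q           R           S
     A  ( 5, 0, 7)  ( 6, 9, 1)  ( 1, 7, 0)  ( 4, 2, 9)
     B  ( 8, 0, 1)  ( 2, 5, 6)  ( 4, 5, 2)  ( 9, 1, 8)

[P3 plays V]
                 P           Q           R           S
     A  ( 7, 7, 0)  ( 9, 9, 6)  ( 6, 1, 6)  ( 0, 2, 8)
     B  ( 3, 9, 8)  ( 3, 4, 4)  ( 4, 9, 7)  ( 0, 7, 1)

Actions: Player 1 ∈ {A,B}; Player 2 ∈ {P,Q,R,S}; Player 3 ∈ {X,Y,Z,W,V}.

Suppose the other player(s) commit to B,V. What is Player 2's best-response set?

BR_2 = {P,R}

u_2(P vs B,V) = 9
u_2(Q vs B,V) = 4
u_2(R vs B,V) = 9
u_2(S vs B,V) = 7
max payoff 9 at {P,R}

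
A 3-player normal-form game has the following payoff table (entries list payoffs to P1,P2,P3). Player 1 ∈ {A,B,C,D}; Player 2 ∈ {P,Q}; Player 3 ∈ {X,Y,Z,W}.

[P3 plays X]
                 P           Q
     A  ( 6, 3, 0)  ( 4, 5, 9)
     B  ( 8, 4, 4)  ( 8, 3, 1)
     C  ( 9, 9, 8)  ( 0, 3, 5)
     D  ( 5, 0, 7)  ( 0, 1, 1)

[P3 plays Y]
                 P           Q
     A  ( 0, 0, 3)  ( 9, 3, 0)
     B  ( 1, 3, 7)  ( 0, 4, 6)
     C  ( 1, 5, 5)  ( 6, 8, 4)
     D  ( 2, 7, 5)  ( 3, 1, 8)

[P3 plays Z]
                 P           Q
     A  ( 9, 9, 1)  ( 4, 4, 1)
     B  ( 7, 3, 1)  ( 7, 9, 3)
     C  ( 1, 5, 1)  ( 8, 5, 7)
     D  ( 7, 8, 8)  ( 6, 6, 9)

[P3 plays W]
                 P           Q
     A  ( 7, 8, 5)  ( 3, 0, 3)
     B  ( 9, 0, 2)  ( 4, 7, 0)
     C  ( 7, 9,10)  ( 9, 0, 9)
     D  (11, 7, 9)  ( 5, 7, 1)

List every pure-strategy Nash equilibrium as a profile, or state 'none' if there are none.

PSNE = {(D,P,W)}

(A,P,X): not NE [P1→C gives 9>6; P2→Q gives 5>3; P3→W gives 5>0]
(A,P,Y): not NE [P1→D gives 2>0; P2→Q gives 3>0; P3→W gives 5>3]
(A,P,Z): not NE [P3→W gives 5>1]
(A,P,W): not NE [P1→D gives 11>7]
(A,Q,X): not NE [P1→B gives 8>4]
(A,Q,Y): not NE [P3→X gives 9>0]
(A,Q,Z): not NE [P1→C gives 8>4; P2→P gives 9>4; P3→X gives 9>1]
(A,Q,W): not NE [P1→C gives 9>3; P2→P gives 8>0; P3→X gives 9>3]
(B,P,X): not NE [P1→C gives 9>8; P3→Y gives 7>4]
(B,P,Y): not NE [P1→D gives 2>1; P2→Q gives 4>3]
(B,P,Z): not NE [P1→A gives 9>7; P2→Q gives 9>3; P3→Y gives 7>1]
(B,P,W): not NE [P1→D gives 11>9; P2→Q gives 7>0; P3→Y gives 7>2]
(B,Q,X): not NE [P2→P gives 4>3; P3→Y gives 6>1]
(B,Q,Y): not NE [P1→A gives 9>0]
(B,Q,Z): not NE [P1→C gives 8>7; P3→Y gives 6>3]
(B,Q,W): not NE [P1→C gives 9>4; P3→Y gives 6>0]
(C,P,X): not NE [P3→W gives 10>8]
(C,P,Y): not NE [P1→D gives 2>1; P2→Q gives 8>5; P3→W gives 10>5]
(C,P,Z): not NE [P1→A gives 9>1; P3→W gives 10>1]
(C,P,W): not NE [P1→D gives 11>7]
(C,Q,X): not NE [P1→B gives 8>0; P2→P gives 9>3; P3→W gives 9>5]
(C,Q,Y): not NE [P1→A gives 9>6; P3→W gives 9>4]
(C,Q,Z): not NE [P3→W gives 9>7]
(C,Q,W): not NE [P2→P gives 9>0]
(D,P,X): not NE [P1→C gives 9>5; P2→Q gives 1>0; P3→W gives 9>7]
(D,P,Y): not NE [P3→W gives 9>5]
(D,P,Z): not NE [P1→A gives 9>7; P3→W gives 9>8]
(D,P,W): NE
(D,Q,X): not NE [P1→B gives 8>0; P3→Z gives 9>1]
(D,Q,Y): not NE [P1→A gives 9>3; P2→P gives 7>1; P3→Z gives 9>8]
(D,Q,Z): not NE [P1→C gives 8>6; P2→P gives 8>6]
(D,Q,W): not NE [P1→C gives 9>5; P3→Z gives 9>1]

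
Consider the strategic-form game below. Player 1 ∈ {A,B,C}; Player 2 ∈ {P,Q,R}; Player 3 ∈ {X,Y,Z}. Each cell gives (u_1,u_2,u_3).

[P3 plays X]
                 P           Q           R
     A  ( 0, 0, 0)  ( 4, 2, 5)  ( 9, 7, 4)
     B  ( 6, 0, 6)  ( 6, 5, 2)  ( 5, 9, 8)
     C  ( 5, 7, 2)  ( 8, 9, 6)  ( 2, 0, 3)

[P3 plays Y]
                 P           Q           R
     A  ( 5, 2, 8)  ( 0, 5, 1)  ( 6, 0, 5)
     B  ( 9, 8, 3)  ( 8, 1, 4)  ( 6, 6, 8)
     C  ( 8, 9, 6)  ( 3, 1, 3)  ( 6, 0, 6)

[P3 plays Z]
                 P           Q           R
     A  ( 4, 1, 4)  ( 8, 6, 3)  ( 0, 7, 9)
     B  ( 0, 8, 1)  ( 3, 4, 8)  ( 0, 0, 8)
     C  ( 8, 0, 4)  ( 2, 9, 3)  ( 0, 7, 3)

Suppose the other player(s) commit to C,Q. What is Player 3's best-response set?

u_3(X vs C,Q) = 6
u_3(Y vs C,Q) = 3
u_3(Z vs C,Q) = 3
max payoff 6 at {X}

argmax u_3 = {X}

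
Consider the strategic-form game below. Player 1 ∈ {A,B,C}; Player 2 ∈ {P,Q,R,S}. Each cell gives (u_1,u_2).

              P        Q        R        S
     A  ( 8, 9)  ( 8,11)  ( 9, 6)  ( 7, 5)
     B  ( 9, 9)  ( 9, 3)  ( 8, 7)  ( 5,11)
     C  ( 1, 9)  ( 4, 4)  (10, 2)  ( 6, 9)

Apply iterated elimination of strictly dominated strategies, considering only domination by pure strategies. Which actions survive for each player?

Survivors P1:{A,B} P2:{P,Q,S}

P2 drop R (P beats it: A:9>6 B:9>7 C:9>2)
P1 drop C (A beats it: P:8>1 Q:8>4 S:7>6)
P1→{A,B} P2→{P,Q,S}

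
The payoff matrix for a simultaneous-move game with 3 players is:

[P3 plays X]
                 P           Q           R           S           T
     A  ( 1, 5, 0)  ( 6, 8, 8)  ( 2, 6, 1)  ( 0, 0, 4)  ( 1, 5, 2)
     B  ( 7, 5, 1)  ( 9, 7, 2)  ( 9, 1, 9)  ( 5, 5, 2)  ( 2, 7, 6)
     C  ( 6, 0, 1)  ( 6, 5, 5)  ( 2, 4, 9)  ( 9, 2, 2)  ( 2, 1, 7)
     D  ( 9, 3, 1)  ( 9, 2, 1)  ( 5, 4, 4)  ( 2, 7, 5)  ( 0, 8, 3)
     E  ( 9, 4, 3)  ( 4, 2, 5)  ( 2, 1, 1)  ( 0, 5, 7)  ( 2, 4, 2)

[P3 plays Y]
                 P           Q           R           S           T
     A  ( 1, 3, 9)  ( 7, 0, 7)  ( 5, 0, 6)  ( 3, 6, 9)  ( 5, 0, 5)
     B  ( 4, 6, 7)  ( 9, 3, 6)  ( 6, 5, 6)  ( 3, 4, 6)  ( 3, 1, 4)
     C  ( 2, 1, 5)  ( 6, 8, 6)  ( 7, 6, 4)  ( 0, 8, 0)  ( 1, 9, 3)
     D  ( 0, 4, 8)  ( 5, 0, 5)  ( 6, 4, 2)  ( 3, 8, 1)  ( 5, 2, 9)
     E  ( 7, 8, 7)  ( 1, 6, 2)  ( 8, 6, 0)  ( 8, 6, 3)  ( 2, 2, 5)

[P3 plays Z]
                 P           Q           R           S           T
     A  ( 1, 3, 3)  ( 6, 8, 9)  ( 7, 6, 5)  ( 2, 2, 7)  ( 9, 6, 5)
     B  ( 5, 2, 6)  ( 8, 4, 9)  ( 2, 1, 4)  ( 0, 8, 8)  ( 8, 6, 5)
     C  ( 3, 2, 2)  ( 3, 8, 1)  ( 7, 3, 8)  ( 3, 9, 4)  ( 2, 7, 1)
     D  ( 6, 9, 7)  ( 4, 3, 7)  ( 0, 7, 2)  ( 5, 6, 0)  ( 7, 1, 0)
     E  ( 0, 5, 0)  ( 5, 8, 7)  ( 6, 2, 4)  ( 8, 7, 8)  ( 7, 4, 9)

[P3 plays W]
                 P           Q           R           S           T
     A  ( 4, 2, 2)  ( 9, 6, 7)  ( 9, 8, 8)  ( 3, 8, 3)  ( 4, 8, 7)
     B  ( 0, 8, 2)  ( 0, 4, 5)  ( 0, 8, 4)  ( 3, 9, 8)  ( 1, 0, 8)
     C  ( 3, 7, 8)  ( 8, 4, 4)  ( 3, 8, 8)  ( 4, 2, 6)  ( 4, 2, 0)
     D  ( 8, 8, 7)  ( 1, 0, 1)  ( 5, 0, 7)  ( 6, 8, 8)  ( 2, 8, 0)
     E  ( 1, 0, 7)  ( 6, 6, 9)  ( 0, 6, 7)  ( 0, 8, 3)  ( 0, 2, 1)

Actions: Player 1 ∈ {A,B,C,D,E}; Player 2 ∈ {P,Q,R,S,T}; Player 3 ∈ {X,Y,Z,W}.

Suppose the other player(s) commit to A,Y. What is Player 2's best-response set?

u_2(P vs A,Y) = 3
u_2(Q vs A,Y) = 0
u_2(R vs A,Y) = 0
u_2(S vs A,Y) = 6
u_2(T vs A,Y) = 0
max payoff 6 at {S}

BR_2 = {S}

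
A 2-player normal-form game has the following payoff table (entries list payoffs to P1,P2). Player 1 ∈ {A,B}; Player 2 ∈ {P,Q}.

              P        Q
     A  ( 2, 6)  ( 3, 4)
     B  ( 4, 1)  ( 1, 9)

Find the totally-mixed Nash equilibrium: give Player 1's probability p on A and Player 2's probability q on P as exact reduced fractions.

(p,q) = (4/5, 1/2)

P1 indiff ⇒ q·2+(1-q)·3 = q·4+(1-q)·1 ⇒ q(-2) = (1-q)(-2) ⇒ q = 1/2
P2 indiff ⇒ p·6+(1-p)·1 = p·4+(1-p)·9 ⇒ p(2) = (1-p)(8) ⇒ p = 4/5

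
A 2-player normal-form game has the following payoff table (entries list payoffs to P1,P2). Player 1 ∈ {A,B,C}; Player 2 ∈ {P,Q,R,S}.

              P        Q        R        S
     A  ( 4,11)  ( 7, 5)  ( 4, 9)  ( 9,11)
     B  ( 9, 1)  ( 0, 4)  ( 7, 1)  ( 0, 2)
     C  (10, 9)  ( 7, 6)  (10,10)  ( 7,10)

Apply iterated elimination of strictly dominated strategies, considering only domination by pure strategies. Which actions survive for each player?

IESDS → P1:{A,C} P2:{P,R,S}

P1 drop B (C beats it: P:10>9 Q:7>0 R:10>7 S:7>0)
P2 drop Q (P beats it: A:11>5 C:9>6)
P1→{A,C} P2→{P,R,S}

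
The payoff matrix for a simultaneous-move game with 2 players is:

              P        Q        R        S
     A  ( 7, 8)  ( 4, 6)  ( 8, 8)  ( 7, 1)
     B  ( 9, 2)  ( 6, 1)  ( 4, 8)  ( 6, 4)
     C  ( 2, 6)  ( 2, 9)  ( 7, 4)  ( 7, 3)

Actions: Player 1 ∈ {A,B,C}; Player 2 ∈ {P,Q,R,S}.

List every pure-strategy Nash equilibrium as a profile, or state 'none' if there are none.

Nash profiles: (A,R)

(A,P): not NE [P1→B gives 9>7]
(A,Q): not NE [P1→B gives 6>4; P2→R gives 8>6]
(A,R): NE
(A,S): not NE [P2→R gives 8>1]
(B,P): not NE [P2→R gives 8>2]
(B,Q): not NE [P2→R gives 8>1]
(B,R): not NE [P1→A gives 8>4]
(B,S): not NE [P1→C gives 7>6; P2→R gives 8>4]
(C,P): not NE [P1→B gives 9>2; P2→Q gives 9>6]
(C,Q): not NE [P1→B gives 6>2]
(C,R): not NE [P1→A gives 8>7; P2→Q gives 9>4]
(C,S): not NE [P2→Q gives 9>3]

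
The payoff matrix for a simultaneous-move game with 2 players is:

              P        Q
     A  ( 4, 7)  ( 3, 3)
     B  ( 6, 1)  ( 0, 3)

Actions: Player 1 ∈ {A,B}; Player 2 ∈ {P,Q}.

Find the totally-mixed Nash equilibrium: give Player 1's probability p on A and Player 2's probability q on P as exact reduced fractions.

(p,q) = (1/3, 3/5)

P1 indiff ⇒ q·4+(1-q)·3 = q·6+(1-q)·0 ⇒ q(-2) = (1-q)(-3) ⇒ q = 3/5
P2 indiff ⇒ p·7+(1-p)·1 = p·3+(1-p)·3 ⇒ p(4) = (1-p)(2) ⇒ p = 1/3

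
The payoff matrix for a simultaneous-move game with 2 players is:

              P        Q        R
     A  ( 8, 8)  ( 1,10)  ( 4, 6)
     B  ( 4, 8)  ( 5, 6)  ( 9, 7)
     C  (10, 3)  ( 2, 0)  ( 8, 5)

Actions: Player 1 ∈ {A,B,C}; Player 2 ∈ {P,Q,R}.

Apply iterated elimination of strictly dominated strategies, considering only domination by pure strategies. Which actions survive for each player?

IESDS → P1:{B,C} P2:{P,R}

P1 drop A (C beats it: P:10>8 Q:2>1 R:8>4)
P2 drop Q (P beats it: B:8>6 C:3>0)
P1→{B,C} P2→{P,R}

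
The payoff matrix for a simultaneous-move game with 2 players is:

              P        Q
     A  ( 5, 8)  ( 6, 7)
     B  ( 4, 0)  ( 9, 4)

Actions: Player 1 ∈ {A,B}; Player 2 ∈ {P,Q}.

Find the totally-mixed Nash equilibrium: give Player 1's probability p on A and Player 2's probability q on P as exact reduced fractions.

P1 indiff ⇒ q·5+(1-q)·6 = q·4+(1-q)·9 ⇒ q(1) = (1-q)(3) ⇒ q = 3/4
P2 indiff ⇒ p·8+(1-p)·0 = p·7+(1-p)·4 ⇒ p(1) = (1-p)(4) ⇒ p = 4/5

(p,q) = (4/5, 3/4)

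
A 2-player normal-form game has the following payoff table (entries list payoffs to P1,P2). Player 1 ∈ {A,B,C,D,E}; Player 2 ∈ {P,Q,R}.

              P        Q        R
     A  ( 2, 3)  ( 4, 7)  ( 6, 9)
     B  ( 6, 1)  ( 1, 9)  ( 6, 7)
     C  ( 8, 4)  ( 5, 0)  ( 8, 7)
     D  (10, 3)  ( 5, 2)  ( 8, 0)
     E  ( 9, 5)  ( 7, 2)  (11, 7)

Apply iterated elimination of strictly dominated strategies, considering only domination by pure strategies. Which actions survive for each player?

P1 drop A (C beats it: P:8>2 Q:5>4 R:8>6)
P1 drop B (C beats it: P:8>6 Q:5>1 R:8>6)
P1 drop C (E beats it: P:9>8 Q:7>5 R:11>8)
P2 drop Q (P beats it: D:3>2 E:5>2)
P1→{D,E} P2→{P,R}

IESDS → P1:{D,E} P2:{P,R}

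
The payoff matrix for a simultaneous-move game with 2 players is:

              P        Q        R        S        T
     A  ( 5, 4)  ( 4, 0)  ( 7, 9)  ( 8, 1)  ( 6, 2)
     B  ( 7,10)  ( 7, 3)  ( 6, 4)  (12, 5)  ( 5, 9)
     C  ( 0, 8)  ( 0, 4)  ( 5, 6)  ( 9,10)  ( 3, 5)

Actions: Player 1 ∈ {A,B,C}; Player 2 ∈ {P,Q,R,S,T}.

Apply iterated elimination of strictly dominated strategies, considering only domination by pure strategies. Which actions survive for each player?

P1 drop C (B beats it: P:7>0 Q:7>0 R:6>5 S:12>9 T:5>3)
P2 drop Q (P beats it: A:4>0 B:10>3)
P2 drop S (P beats it: A:4>1 B:10>5)
P2 drop T (P beats it: A:4>2 B:10>9)
P1→{A,B} P2→{P,R}

Remaining: P1:{A,B} P2:{P,R}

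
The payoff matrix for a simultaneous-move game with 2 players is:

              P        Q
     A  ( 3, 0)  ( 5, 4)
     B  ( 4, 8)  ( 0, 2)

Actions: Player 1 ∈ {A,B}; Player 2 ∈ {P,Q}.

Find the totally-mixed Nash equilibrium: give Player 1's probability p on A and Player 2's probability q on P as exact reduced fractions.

P1 indiff ⇒ q·3+(1-q)·5 = q·4+(1-q)·0 ⇒ q(-1) = (1-q)(-5) ⇒ q = 5/6
P2 indiff ⇒ p·0+(1-p)·8 = p·4+(1-p)·2 ⇒ p(-4) = (1-p)(-6) ⇒ p = 3/5

P1 mixes 3/5 on A; P2 mixes 5/6 on P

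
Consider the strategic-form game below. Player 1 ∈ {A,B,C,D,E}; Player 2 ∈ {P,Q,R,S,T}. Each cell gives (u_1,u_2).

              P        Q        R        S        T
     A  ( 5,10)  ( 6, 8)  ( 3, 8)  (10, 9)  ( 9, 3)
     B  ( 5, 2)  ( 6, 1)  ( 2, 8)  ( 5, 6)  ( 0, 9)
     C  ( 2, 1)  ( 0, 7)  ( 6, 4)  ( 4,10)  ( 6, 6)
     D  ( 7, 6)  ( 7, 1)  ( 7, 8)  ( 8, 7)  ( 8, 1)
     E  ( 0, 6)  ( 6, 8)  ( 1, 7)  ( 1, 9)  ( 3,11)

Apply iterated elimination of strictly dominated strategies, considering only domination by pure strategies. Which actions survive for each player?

IESDS → P1:{A,D} P2:{P,R,S}

P1 drop B (D beats it: P:7>5 Q:7>6 R:7>2 S:8>5 T:8>0)
P1 drop C (D beats it: P:7>2 Q:7>0 R:7>6 S:8>4 T:8>6)
P1 drop E (D beats it: P:7>0 Q:7>6 R:7>1 S:8>1 T:8>3)
P2 drop Q (P beats it: A:10>8 D:6>1)
P2 drop T (P beats it: A:10>3 D:6>1)
P1→{A,D} P2→{P,R,S}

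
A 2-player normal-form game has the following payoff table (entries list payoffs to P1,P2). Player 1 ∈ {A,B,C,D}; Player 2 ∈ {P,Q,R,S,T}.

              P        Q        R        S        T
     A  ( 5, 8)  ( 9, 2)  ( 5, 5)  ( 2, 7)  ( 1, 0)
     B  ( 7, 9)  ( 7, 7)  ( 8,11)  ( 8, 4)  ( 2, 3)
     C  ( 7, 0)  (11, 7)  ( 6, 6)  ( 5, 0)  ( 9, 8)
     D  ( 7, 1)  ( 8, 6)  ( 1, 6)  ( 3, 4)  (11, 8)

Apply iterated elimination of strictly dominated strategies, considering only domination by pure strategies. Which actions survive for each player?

P1 drop A (C beats it: P:7>5 Q:11>9 R:6>5 S:5>2 T:9>1)
P2 drop P (R beats it: B:11>9 C:6>0 D:6>1)
P2 drop S (Q beats it: B:7>4 C:7>0 D:6>4)
P1→{B,C,D} P2→{Q,R,T}

Remaining: P1:{B,C,D} P2:{Q,R,T}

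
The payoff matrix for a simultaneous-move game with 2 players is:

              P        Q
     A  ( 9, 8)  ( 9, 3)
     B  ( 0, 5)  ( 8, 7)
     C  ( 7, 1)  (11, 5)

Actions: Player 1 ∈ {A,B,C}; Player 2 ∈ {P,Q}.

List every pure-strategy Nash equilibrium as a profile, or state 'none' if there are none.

NE set: (A,P), (C,Q)

(A,P): NE
(A,Q): not NE [P1→C gives 11>9; P2→P gives 8>3]
(B,P): not NE [P1→A gives 9>0; P2→Q gives 7>5]
(B,Q): not NE [P1→C gives 11>8]
(C,P): not NE [P1→A gives 9>7; P2→Q gives 5>1]
(C,Q): NE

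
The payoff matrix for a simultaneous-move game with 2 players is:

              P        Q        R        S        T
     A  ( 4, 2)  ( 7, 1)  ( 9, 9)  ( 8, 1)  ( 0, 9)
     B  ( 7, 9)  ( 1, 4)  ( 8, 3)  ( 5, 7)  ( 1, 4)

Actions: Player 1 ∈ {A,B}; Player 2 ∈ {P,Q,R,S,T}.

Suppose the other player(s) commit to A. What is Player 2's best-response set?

argmax u_2 = {R,T}

u_2(P vs A) = 2
u_2(Q vs A) = 1
u_2(R vs A) = 9
u_2(S vs A) = 1
u_2(T vs A) = 9
max payoff 9 at {R,T}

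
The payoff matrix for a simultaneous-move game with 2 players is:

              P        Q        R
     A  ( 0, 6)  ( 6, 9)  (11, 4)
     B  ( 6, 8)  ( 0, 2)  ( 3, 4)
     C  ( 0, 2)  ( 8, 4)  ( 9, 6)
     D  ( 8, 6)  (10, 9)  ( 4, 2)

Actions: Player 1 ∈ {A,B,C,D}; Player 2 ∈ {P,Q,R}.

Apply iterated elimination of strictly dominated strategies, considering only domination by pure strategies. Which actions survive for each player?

P1 drop B (D beats it: P:8>6 Q:10>0 R:4>3)
P2 drop P (Q beats it: A:9>6 C:4>2 D:9>6)
P1→{A,C,D} P2→{Q,R}

Survivors P1:{A,C,D} P2:{Q,R}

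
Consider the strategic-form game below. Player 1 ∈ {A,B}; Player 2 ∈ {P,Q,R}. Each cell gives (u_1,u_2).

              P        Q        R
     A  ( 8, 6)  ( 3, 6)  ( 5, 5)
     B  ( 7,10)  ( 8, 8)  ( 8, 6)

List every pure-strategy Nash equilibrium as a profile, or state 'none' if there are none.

PSNE = {(A,P)}

(A,P): NE
(A,Q): not NE [P1→B gives 8>3]
(A,R): not NE [P1→B gives 8>5; P2→Q gives 6>5]
(B,P): not NE [P1→A gives 8>7]
(B,Q): not NE [P2→P gives 10>8]
(B,R): not NE [P2→P gives 10>6]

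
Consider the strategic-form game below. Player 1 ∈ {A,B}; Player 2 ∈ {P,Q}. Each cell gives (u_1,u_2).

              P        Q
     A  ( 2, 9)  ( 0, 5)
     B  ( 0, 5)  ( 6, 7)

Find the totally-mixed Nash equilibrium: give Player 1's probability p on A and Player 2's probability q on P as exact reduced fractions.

P1 indiff ⇒ q·2+(1-q)·0 = q·0+(1-q)·6 ⇒ q(2) = (1-q)(6) ⇒ q = 3/4
P2 indiff ⇒ p·9+(1-p)·5 = p·5+(1-p)·7 ⇒ p(4) = (1-p)(2) ⇒ p = 1/3

P1 mixes 1/3 on A; P2 mixes 3/4 on P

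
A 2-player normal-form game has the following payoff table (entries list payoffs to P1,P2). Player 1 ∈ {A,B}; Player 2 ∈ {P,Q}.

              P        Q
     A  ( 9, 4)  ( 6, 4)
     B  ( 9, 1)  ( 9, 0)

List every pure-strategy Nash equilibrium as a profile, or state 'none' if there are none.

(A,P): NE
(A,Q): not NE [P1→B gives 9>6]
(B,P): NE
(B,Q): not NE [P2→P gives 1>0]

Nash profiles: (A,P), (B,P)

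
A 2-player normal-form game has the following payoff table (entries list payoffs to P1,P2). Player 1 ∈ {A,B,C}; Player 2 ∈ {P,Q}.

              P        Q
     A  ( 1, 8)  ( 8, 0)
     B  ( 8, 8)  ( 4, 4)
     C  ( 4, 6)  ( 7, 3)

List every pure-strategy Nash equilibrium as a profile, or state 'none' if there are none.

(A,P): not NE [P1→B gives 8>1]
(A,Q): not NE [P2→P gives 8>0]
(B,P): NE
(B,Q): not NE [P1→A gives 8>4; P2→P gives 8>4]
(C,P): not NE [P1→B gives 8>4]
(C,Q): not NE [P1→A gives 8>7; P2→P gives 6>3]

Nash profiles: (B,P)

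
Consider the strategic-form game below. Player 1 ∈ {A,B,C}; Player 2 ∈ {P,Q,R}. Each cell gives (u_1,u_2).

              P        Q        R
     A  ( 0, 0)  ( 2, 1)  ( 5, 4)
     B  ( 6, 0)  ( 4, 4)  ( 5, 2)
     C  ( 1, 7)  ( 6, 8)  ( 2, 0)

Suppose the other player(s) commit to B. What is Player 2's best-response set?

P2 best: {Q}

u_2(P vs B) = 0
u_2(Q vs B) = 4
u_2(R vs B) = 2
max payoff 4 at {Q}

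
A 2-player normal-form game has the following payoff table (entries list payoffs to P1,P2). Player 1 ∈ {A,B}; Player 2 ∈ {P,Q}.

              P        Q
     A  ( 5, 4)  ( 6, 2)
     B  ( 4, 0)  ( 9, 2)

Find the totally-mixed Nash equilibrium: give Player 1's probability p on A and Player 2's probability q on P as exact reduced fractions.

P1 mixes 1/2 on A; P2 mixes 3/4 on P

P1 indiff ⇒ q·5+(1-q)·6 = q·4+(1-q)·9 ⇒ q(1) = (1-q)(3) ⇒ q = 3/4
P2 indiff ⇒ p·4+(1-p)·0 = p·2+(1-p)·2 ⇒ p(2) = (1-p)(2) ⇒ p = 1/2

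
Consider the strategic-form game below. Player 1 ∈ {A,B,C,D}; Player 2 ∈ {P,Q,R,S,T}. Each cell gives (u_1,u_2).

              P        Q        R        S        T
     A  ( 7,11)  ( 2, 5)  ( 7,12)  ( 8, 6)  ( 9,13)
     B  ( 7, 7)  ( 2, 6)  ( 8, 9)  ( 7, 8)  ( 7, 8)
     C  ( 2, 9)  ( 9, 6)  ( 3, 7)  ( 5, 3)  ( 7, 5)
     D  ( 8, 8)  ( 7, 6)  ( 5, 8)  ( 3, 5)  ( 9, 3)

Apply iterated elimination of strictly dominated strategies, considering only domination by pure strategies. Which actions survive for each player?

IESDS → P1:{A,B,D} P2:{P,R,T}

P2 drop Q (P beats it: A:11>5 B:7>6 C:9>6 D:8>6)
P1 drop C (A beats it: P:7>2 R:7>3 S:8>5 T:9>7)
P2 drop S (R beats it: A:12>6 B:9>8 D:8>5)
P1→{A,B,D} P2→{P,R,T}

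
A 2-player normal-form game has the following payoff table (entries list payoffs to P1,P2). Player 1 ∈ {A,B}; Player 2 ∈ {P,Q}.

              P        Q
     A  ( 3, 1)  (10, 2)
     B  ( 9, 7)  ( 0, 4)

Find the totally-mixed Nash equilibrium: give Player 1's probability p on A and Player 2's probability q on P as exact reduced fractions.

p=3/4, q=5/8

P1 indiff ⇒ q·3+(1-q)·10 = q·9+(1-q)·0 ⇒ q(-6) = (1-q)(-10) ⇒ q = 5/8
P2 indiff ⇒ p·1+(1-p)·7 = p·2+(1-p)·4 ⇒ p(-1) = (1-p)(-3) ⇒ p = 3/4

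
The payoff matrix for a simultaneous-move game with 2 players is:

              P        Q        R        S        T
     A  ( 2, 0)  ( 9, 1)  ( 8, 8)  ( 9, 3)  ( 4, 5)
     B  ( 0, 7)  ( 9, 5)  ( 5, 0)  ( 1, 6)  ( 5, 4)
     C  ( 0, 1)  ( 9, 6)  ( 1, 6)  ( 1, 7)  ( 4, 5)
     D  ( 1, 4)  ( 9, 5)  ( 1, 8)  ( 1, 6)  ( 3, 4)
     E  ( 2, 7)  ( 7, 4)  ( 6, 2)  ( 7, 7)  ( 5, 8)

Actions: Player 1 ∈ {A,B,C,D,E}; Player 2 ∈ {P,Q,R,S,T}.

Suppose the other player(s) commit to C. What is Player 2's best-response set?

argmax u_2 = {S}

u_2(P vs C) = 1
u_2(Q vs C) = 6
u_2(R vs C) = 6
u_2(S vs C) = 7
u_2(T vs C) = 5
max payoff 7 at {S}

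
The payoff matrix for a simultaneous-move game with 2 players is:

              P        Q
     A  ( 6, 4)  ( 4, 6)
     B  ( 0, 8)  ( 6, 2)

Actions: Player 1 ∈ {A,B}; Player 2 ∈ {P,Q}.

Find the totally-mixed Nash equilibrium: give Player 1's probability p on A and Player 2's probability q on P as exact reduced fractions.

P1 mixes 3/4 on A; P2 mixes 1/4 on P

P1 indiff ⇒ q·6+(1-q)·4 = q·0+(1-q)·6 ⇒ q(6) = (1-q)(2) ⇒ q = 1/4
P2 indiff ⇒ p·4+(1-p)·8 = p·6+(1-p)·2 ⇒ p(-2) = (1-p)(-6) ⇒ p = 3/4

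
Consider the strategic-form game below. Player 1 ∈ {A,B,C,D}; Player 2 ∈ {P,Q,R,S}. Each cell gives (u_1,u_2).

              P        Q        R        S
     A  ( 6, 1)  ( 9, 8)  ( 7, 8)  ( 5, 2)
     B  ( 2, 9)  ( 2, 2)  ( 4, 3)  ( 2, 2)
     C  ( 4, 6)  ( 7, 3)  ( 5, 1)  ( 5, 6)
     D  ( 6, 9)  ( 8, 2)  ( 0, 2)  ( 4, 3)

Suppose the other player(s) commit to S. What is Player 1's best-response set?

u_1(A vs S) = 5
u_1(B vs S) = 2
u_1(C vs S) = 5
u_1(D vs S) = 4
max payoff 5 at {A,C}

argmax u_1 = {A,C}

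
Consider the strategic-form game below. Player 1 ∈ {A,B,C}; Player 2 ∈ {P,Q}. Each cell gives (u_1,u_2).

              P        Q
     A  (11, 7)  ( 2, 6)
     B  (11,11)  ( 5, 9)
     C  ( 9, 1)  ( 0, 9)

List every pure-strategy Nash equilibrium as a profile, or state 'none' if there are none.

Nash profiles: (A,P), (B,P)

(A,P): NE
(A,Q): not NE [P1→B gives 5>2; P2→P gives 7>6]
(B,P): NE
(B,Q): not NE [P2→P gives 11>9]
(C,P): not NE [P1→B gives 11>9; P2→Q gives 9>1]
(C,Q): not NE [P1→B gives 5>0]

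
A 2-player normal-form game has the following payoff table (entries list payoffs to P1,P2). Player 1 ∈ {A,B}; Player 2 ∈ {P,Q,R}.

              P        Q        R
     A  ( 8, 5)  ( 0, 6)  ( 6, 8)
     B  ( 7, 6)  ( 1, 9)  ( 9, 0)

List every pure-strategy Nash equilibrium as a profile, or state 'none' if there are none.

(A,P): not NE [P2→R gives 8>5]
(A,Q): not NE [P1→B gives 1>0; P2→R gives 8>6]
(A,R): not NE [P1→B gives 9>6]
(B,P): not NE [P1→A gives 8>7; P2→Q gives 9>6]
(B,Q): NE
(B,R): not NE [P2→Q gives 9>0]

Nash profiles: (B,Q)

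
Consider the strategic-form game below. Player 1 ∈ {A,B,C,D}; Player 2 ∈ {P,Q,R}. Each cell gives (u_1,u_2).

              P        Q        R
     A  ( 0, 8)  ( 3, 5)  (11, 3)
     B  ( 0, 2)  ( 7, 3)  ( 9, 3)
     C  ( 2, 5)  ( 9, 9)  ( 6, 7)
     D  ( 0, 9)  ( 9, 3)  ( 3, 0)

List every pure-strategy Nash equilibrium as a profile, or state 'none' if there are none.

PSNE = {(C,Q)}

(A,P): not NE [P1→C gives 2>0]
(A,Q): not NE [P1→D gives 9>3; P2→P gives 8>5]
(A,R): not NE [P2→P gives 8>3]
(B,P): not NE [P1→C gives 2>0; P2→R gives 3>2]
(B,Q): not NE [P1→D gives 9>7]
(B,R): not NE [P1→A gives 11>9]
(C,P): not NE [P2→Q gives 9>5]
(C,Q): NE
(C,R): not NE [P1→A gives 11>6; P2→Q gives 9>7]
(D,P): not NE [P1→C gives 2>0]
(D,Q): not NE [P2→P gives 9>3]
(D,R): not NE [P1→A gives 11>3; P2→P gives 9>0]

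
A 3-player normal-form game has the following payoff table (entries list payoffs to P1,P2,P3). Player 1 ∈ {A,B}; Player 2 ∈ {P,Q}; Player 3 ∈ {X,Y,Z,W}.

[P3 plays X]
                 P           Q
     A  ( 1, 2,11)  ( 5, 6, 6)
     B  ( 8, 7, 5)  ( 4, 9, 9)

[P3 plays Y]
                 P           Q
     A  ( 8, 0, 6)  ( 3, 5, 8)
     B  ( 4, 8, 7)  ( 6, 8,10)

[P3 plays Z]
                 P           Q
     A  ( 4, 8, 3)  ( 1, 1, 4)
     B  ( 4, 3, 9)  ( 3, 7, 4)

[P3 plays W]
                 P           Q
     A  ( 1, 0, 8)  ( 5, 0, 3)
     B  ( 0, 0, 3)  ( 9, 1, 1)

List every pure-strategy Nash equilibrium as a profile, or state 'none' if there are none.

NE set: (B,Q,Y)

(A,P,X): not NE [P1→B gives 8>1; P2→Q gives 6>2]
(A,P,Y): not NE [P2→Q gives 5>0; P3→X gives 11>6]
(A,P,Z): not NE [P3→X gives 11>3]
(A,P,W): not NE [P3→X gives 11>8]
(A,Q,X): not NE [P3→Y gives 8>6]
(A,Q,Y): not NE [P1→B gives 6>3]
(A,Q,Z): not NE [P1→B gives 3>1; P2→P gives 8>1; P3→Y gives 8>4]
(A,Q,W): not NE [P1→B gives 9>5; P3→Y gives 8>3]
(B,P,X): not NE [P2→Q gives 9>7; P3→Z gives 9>5]
(B,P,Y): not NE [P1→A gives 8>4; P3→Z gives 9>7]
(B,P,Z): not NE [P2→Q gives 7>3]
(B,P,W): not NE [P1→A gives 1>0; P2→Q gives 1>0; P3→Z gives 9>3]
(B,Q,X): not NE [P1→A gives 5>4; P3→Y gives 10>9]
(B,Q,Y): NE
(B,Q,Z): not NE [P3→Y gives 10>4]
(B,Q,W): not NE [P3→Y gives 10>1]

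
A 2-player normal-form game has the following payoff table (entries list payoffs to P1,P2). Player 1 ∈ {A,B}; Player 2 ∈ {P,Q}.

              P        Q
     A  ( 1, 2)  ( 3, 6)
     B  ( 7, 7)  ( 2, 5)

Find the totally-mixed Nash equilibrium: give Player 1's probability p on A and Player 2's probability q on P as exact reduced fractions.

p=1/3, q=1/7

P1 indiff ⇒ q·1+(1-q)·3 = q·7+(1-q)·2 ⇒ q(-6) = (1-q)(-1) ⇒ q = 1/7
P2 indiff ⇒ p·2+(1-p)·7 = p·6+(1-p)·5 ⇒ p(-4) = (1-p)(-2) ⇒ p = 1/3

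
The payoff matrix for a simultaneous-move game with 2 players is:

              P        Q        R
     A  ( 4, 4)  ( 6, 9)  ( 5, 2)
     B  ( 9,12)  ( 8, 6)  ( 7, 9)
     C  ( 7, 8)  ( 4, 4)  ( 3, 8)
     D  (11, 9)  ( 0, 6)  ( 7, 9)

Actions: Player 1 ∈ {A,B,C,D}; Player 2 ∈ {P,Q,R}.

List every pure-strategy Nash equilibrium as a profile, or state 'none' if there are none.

Nash profiles: (D,P), (D,R)

(A,P): not NE [P1→D gives 11>4; P2→Q gives 9>4]
(A,Q): not NE [P1→B gives 8>6]
(A,R): not NE [P1→D gives 7>5; P2→Q gives 9>2]
(B,P): not NE [P1→D gives 11>9]
(B,Q): not NE [P2→P gives 12>6]
(B,R): not NE [P2→P gives 12>9]
(C,P): not NE [P1→D gives 11>7]
(C,Q): not NE [P1→B gives 8>4; P2→R gives 8>4]
(C,R): not NE [P1→D gives 7>3]
(D,P): NE
(D,Q): not NE [P1→B gives 8>0; P2→R gives 9>6]
(D,R): NE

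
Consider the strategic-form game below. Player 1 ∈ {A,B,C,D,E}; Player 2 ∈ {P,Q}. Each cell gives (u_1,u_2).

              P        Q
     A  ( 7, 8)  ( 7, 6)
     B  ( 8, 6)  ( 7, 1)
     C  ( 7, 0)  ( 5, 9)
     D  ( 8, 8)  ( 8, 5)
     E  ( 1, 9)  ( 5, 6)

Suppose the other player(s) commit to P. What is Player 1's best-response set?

BR_1 = {B,D}

u_1(A vs P) = 7
u_1(B vs P) = 8
u_1(C vs P) = 7
u_1(D vs P) = 8
u_1(E vs P) = 1
max payoff 8 at {B,D}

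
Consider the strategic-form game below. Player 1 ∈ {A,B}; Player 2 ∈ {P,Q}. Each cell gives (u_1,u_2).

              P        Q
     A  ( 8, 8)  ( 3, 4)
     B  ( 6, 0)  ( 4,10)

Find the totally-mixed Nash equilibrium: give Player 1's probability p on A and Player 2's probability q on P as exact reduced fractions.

(p,q) = (5/7, 1/3)

P1 indiff ⇒ q·8+(1-q)·3 = q·6+(1-q)·4 ⇒ q(2) = (1-q)(1) ⇒ q = 1/3
P2 indiff ⇒ p·8+(1-p)·0 = p·4+(1-p)·10 ⇒ p(4) = (1-p)(10) ⇒ p = 5/7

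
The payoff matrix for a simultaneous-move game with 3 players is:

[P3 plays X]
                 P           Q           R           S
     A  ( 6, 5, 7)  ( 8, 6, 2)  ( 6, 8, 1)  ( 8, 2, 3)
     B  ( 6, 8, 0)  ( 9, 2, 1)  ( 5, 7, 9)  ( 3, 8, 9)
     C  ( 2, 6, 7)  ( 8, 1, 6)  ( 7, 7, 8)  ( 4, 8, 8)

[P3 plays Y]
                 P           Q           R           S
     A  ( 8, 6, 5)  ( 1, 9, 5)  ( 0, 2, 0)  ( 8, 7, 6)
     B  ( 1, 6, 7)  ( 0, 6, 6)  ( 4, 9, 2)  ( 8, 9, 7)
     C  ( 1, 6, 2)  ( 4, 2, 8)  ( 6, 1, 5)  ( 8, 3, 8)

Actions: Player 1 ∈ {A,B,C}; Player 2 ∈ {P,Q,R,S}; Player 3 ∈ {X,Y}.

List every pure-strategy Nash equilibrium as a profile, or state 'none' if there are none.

Equilibria: none

(A,P,X): not NE [P2→R gives 8>5]
(A,P,Y): not NE [P2→Q gives 9>6; P3→X gives 7>5]
(A,Q,X): not NE [P1→B gives 9>8; P2→R gives 8>6; P3→Y gives 5>2]
(A,Q,Y): not NE [P1→C gives 4>1]
(A,R,X): not NE [P1→C gives 7>6]
(A,R,Y): not NE [P1→C gives 6>0; P2→Q gives 9>2; P3→X gives 1>0]
(A,S,X): not NE [P2→R gives 8>2; P3→Y gives 6>3]
(A,S,Y): not NE [P2→Q gives 9>7]
(B,P,X): not NE [P3→Y gives 7>0]
(B,P,Y): not NE [P1→A gives 8>1; P2→S gives 9>6]
(B,Q,X): not NE [P2→S gives 8>2; P3→Y gives 6>1]
(B,Q,Y): not NE [P1→C gives 4>0; P2→S gives 9>6]
(B,R,X): not NE [P1→C gives 7>5; P2→S gives 8>7]
(B,R,Y): not NE [P1→C gives 6>4; P3→X gives 9>2]
(B,S,X): not NE [P1→A gives 8>3]
(B,S,Y): not NE [P3→X gives 9>7]
(C,P,X): not NE [P1→B gives 6>2; P2→S gives 8>6]
(C,P,Y): not NE [P1→A gives 8>1; P3→X gives 7>2]
(C,Q,X): not NE [P1→B gives 9>8; P2→S gives 8>1; P3→Y gives 8>6]
(C,Q,Y): not NE [P2→P gives 6>2]
(C,R,X): not NE [P2→S gives 8>7]
(C,R,Y): not NE [P2→P gives 6>1; P3→X gives 8>5]
(C,S,X): not NE [P1→A gives 8>4]
(C,S,Y): not NE [P2→P gives 6>3]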